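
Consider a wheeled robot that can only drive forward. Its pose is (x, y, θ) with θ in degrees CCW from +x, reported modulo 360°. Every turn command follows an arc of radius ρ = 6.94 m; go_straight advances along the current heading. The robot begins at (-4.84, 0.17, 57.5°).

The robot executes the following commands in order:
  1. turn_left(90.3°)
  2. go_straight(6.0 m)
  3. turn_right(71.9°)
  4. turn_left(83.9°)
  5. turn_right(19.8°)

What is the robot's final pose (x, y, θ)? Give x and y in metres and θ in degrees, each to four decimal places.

set_pose: (x, y, θ) = (-4.8400, 0.1700, 57.5000°), ρ = 6.94
turn_left(90.3°): centre at ρ to the left, rotate +90.3° → (-6.9950, 9.7714, 147.8000°)
go_straight(6.0): x += 6.0·cos θ, y += 6.0·sin θ → (-12.0721, 12.9687, 147.8000°)
turn_right(71.9°): centre at ρ to the right, rotate −71.9° → (-15.1049, 20.5320, 75.9000°)
turn_left(83.9°): centre at ρ to the left, rotate +83.9° → (-19.4394, 28.7358, 159.8000°)
turn_right(19.8°): centre at ρ to the right, rotate −19.8° → (-21.5040, 29.9326, 140.0000°)

(-21.5040, 29.9326, 140.0000°)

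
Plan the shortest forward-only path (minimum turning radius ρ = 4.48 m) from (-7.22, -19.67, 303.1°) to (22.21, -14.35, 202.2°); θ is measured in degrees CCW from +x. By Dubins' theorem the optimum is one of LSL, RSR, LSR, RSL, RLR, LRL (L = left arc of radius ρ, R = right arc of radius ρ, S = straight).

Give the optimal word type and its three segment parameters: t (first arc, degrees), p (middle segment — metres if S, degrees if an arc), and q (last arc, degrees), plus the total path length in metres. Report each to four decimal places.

LSR: t = 94.2273°, p = 23.3295 m, q = 195.1273°, L = 45.9543 m

Let ψ = atan2(Δy, Δx) = atan2(5.32, 29.43) = 10.2466° be the start→goal bearing.
Normalize: d = |goal − start| / ρ = 29.906977/4.48 = 6.675665, α = (θ_start − ψ) mod 360° = 292.8534° = 5.111256 rad, β = (θ_goal − ψ) mod 360° = 191.9534° = 3.350219 rad.
Common terms: sin α = -0.921501, cos α = 0.388375, sin β = -0.207116, cos β = -0.978316, cos(α−β) = -0.189095, d² = 44.564498. Work in radians in the unit-radius frame; every candidate has L = ρ·(t + p + q).
LSL: p² = 2 + d² − 2cos(α−β) + 2d(sin α − sin β) = 37.404697; p = √p² = 6.115938; φ = atan2(cos β − cos α, d + sin α − sin β) = -0.225367 rad; t = (φ − α) mod 2π = 0.946562 rad, q = (β − φ) mod 2π = 3.575586 rad → L = 4.48·(0.946562 + 6.115938 + 3.575586) = 4.48·10.638086 = 47.658626 m
RSR: p² = 2 + d² − 2cos(α−β) + 2d(sin β − sin α) = 56.480681; p = √p² = 7.515363; φ = atan2(cos α − cos β, d − sin α + sin β) = 0.182871 rad; t = (α − φ) mod 2π = 4.928386 rad, q = (φ − β) mod 2π = 3.115837 rad → L = 4.48·(4.928386 + 7.515363 + 3.115837) = 4.48·15.559585 = 69.706943 m
LSR: p² = d² − 2 + 2cos(α−β) + 2d(sin α + sin β) = 27.117759; p = √p² = 5.207471; φ = atan2(−cos α − cos β, d + sin α + sin β) − atan2(−2, p) = 0.472647 rad; t = (φ − α) mod 2π = 1.644576 rad, q = (φ − β) mod 2π = 3.405613 rad → L = 4.48·(1.644576 + 5.207471 + 3.405613) = 4.48·10.257661 = 45.954321 m
RSL: p² = d² − 2 + 2cos(α−β) − 2d(sin α + sin β) = 57.254855; p = √p² = 7.566694; φ = atan2(cos α + cos β, d − sin α − sin β) − atan2(2, p) = -0.333855 rad; t = (α − φ) mod 2π = 5.445112 rad, q = (β − φ) mod 2π = 3.684074 rad → L = 4.48·(5.445112 + 7.566694 + 3.684074) = 4.48·16.695880 = 74.797541 m
RLR: c = (6 − d² + 2cos(α−β) + 2d(sin α − sin β))/8 = -6.060085, |c| > 1 → infeasible
LRL: c = (6 − d² + 2cos(α−β) − 2d(sin α − sin β))/8 = -3.675587, |c| > 1 → infeasible
Shortest: LSR with L = 45.954321 m ≈ 45.9543 m
Convert LSR to answer units (arcs ×180/π): t = 1.644576·180/π = 94.2273°, p = ρ·p = 4.48·5.207471 = 23.3295 m, q = 3.405613·180/π = 195.1273°, L = 45.9543 m.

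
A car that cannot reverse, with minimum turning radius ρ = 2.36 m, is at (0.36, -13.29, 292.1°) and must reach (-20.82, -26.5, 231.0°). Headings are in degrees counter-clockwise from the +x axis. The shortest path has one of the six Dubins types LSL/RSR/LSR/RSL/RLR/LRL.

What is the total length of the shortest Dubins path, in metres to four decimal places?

Let ψ = atan2(Δy, Δx) = atan2(-13.21, -21.18) = -148.0481° be the start→goal bearing.
Normalize: d = |goal − start| / ρ = 24.961901/2.36 = 10.577077, α = (θ_start − ψ) mod 360° = 80.1481° = 1.398849 rad, β = (θ_goal − ψ) mod 360° = 19.0481° = 0.332453 rad.
Common terms: sin α = 0.985253, cos α = 0.171101, sin β = 0.326363, cos β = 0.945245, cos(α−β) = 0.483282, d² = 111.874551. Work in radians in the unit-radius frame; every candidate has L = ρ·(t + p + q).
LSL: p² = 2 + d² − 2cos(α−β) + 2d(sin α − sin β) = 126.846266; p = √p² = 11.262605; φ = atan2(cos β − cos α, d + sin α − sin β) = 0.068790 rad; t = (φ − α) mod 2π = 4.953126 rad, q = (β − φ) mod 2π = 0.263663 rad → L = 2.36·(4.953126 + 11.262605 + 0.263663) = 2.36·16.479394 = 38.891370 m
RSR: p² = 2 + d² − 2cos(α−β) + 2d(sin β − sin α) = 98.969707; p = √p² = 9.948352; φ = atan2(cos α − cos β, d − sin α + sin β) = -0.077895 rad; t = (α − φ) mod 2π = 1.476744 rad, q = (φ − β) mod 2π = 5.872837 rad → L = 2.36·(1.476744 + 9.948352 + 5.872837) = 2.36·17.297933 = 40.823123 m
LSR: p² = d² − 2 + 2cos(α−β) + 2d(sin α + sin β) = 138.587241; p = √p² = 11.772308; φ = atan2(−cos α − cos β, d + sin α + sin β) − atan2(−2, p) = 0.074658 rad; t = (φ − α) mod 2π = 4.958994 rad, q = (φ − β) mod 2π = 6.025391 rad → L = 2.36·(4.958994 + 11.772308 + 6.025391) = 2.36·22.756693 = 53.705796 m
RSL: p² = d² − 2 + 2cos(α−β) − 2d(sin α + sin β) = 83.094990; p = √p² = 9.115645; φ = atan2(cos α + cos β, d − sin α − sin β) − atan2(2, p) = -0.096074 rad; t = (α − φ) mod 2π = 1.494923 rad, q = (β − φ) mod 2π = 0.428527 rad → L = 2.36·(1.494923 + 9.115645 + 0.428527) = 2.36·11.039095 = 26.052265 m
RLR: c = (6 − d² + 2cos(α−β) + 2d(sin α − sin β))/8 = -11.371213, |c| > 1 → infeasible
LRL: c = (6 − d² + 2cos(α−β) − 2d(sin α − sin β))/8 = -14.855783, |c| > 1 → infeasible
Shortest: RSL with L = 26.052265 m ≈ 26.0523 m

26.0523 m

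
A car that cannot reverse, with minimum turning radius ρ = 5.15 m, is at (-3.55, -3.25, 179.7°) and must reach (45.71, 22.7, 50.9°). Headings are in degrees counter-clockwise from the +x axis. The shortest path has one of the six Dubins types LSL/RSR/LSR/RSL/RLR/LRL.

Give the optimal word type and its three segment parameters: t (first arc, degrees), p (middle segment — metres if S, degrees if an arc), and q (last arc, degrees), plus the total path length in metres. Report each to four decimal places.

Let ψ = atan2(Δy, Δx) = atan2(25.95, 49.26) = 27.7801° be the start→goal bearing.
Normalize: d = |goal − start| / ρ = 55.677196/5.15 = 10.811106, α = (θ_start − ψ) mod 360° = 151.9199° = 2.651502 rad, β = (θ_goal − ψ) mod 360° = 23.1199° = 0.403518 rad.
Common terms: sin α = 0.470706, cos α = -0.882290, sin β = 0.392656, cos β = 0.919685, cos(α−β) = -0.626604, d² = 116.880011. Work in radians in the unit-radius frame; every candidate has L = ρ·(t + p + q).
LSL: p² = 2 + d² − 2cos(α−β) + 2d(sin α − sin β) = 121.820815; p = √p² = 11.037247; φ = atan2(cos β − cos α, d + sin α − sin β) = 0.163997 rad; t = (φ − α) mod 2π = 3.795680 rad, q = (β − φ) mod 2π = 0.239521 rad → L = 5.15·(3.795680 + 11.037247 + 0.239521) = 5.15·15.072448 = 77.623107 m
RSR: p² = 2 + d² − 2cos(α−β) + 2d(sin β − sin α) = 118.445623; p = √p² = 10.883273; φ = atan2(cos α − cos β, d − sin α + sin β) = -0.166339 rad; t = (α − φ) mod 2π = 2.817841 rad, q = (φ − β) mod 2π = 5.713328 rad → L = 5.15·(2.817841 + 10.883273 + 5.713328) = 5.15·19.414442 = 99.984376 m
LSR: p² = d² − 2 + 2cos(α−β) + 2d(sin α + sin β) = 132.294600; p = √p² = 11.501939; φ = atan2(−cos α − cos β, d + sin α + sin β) − atan2(−2, p) = 0.168959 rad; t = (φ − α) mod 2π = 3.800642 rad, q = (φ − β) mod 2π = 6.048626 rad → L = 5.15·(3.800642 + 11.501939 + 6.048626) = 5.15·21.351208 = 109.958719 m
RSL: p² = d² − 2 + 2cos(α−β) − 2d(sin α + sin β) = 94.959007; p = √p² = 9.744691; φ = atan2(cos α + cos β, d − sin α − sin β) − atan2(2, p) = -0.198670 rad; t = (α − φ) mod 2π = 2.850172 rad, q = (β − φ) mod 2π = 0.602188 rad → L = 5.15·(2.850172 + 9.744691 + 0.602188) = 5.15·13.197051 = 67.964814 m
RLR: c = (6 − d² + 2cos(α−β) + 2d(sin α − sin β))/8 = -13.805703, |c| > 1 → infeasible
LRL: c = (6 − d² + 2cos(α−β) − 2d(sin α − sin β))/8 = -14.227602, |c| > 1 → infeasible
Shortest: RSL with L = 67.964814 m ≈ 67.9648 m
Convert RSL to answer units (arcs ×180/π): t = 2.850172·180/π = 163.3028°, p = ρ·p = 5.15·9.744691 = 50.1852 m, q = 0.602188·180/π = 34.5028°, L = 67.9648 m.

RSL: t = 163.3028°, p = 50.1852 m, q = 34.5028°, L = 67.9648 m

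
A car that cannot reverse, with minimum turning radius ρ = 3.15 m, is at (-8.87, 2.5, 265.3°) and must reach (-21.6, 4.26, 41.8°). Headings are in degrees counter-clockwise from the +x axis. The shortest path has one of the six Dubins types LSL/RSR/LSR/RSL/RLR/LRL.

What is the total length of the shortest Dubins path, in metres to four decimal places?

Let ψ = atan2(Δy, Δx) = atan2(1.76, -12.73) = 172.1284° be the start→goal bearing.
Normalize: d = |goal − start| / ρ = 12.851089/3.15 = 4.079711, α = (θ_start − ψ) mod 360° = 93.1716° = 1.626151 rad, β = (θ_goal − ψ) mod 360° = 229.6716° = 4.008525 rad.
Common terms: sin α = 0.998468, cos α = -0.055326, sin β = -0.762348, cos β = -0.647168, cos(α−β) = -0.725374, d² = 16.644041. Work in radians in the unit-radius frame; every candidate has L = ρ·(t + p + q).
LSL: p² = 2 + d² − 2cos(α−β) + 2d(sin α − sin β) = 34.462029; p = √p² = 5.870437; φ = atan2(cos β − cos α, d + sin α − sin β) = -0.100989 rad; t = (φ − α) mod 2π = 4.556045 rad, q = (β − φ) mod 2π = 4.109514 rad → L = 3.15·(4.556045 + 5.870437 + 4.109514) = 3.15·14.535997 = 45.788389 m
RSR: p² = 2 + d² − 2cos(α−β) + 2d(sin β − sin α) = 5.727551; p = √p² = 2.393230; φ = atan2(cos α − cos β, d − sin α + sin β) = 0.249891 rad; t = (α − φ) mod 2π = 1.376260 rad, q = (φ − β) mod 2π = 2.524551 rad → L = 3.15·(1.376260 + 2.393230 + 2.524551) = 3.15·6.294041 = 19.826229 m
LSR: p² = d² − 2 + 2cos(α−β) + 2d(sin α + sin β) = 15.119902; p = √p² = 3.888432; φ = atan2(−cos α − cos β, d + sin α + sin β) − atan2(−2, p) = 0.636415 rad; t = (φ − α) mod 2π = 5.293449 rad, q = (φ − β) mod 2π = 2.911075 rad → L = 3.15·(5.293449 + 3.888432 + 2.911075) = 3.15·12.092956 = 38.092811 m
RSL: p² = d² − 2 + 2cos(α−β) − 2d(sin α + sin β) = 11.266683; p = √p² = 3.356588; φ = atan2(cos α + cos β, d − sin α − sin β) − atan2(2, p) = -0.718132 rad; t = (α − φ) mod 2π = 2.344283 rad, q = (β − φ) mod 2π = 4.726658 rad → L = 3.15·(2.344283 + 3.356588 + 4.726658) = 3.15·10.427529 = 32.846717 m
RLR: c = (6 − d² + 2cos(α−β) + 2d(sin α − sin β))/8 = 0.284056; p = 2π − arccos c = 5.000411 rad; φ = atan2(cos α − cos β, d − sin α + sin β) = 0.249891 rad; t = (α − φ + p/2) mod 2π = 3.876466 rad, q = (α − β − t + p) mod 2π = 5.024756 rad → L = 3.15·(3.876466 + 5.000411 + 5.024756) = 3.15·13.901633 = 43.790143 m
LRL: c = (6 − d² + 2cos(α−β) − 2d(sin α − sin β))/8 = -3.307754, |c| > 1 → infeasible
Shortest: RSR with L = 19.826229 m ≈ 19.8262 m

19.8262 m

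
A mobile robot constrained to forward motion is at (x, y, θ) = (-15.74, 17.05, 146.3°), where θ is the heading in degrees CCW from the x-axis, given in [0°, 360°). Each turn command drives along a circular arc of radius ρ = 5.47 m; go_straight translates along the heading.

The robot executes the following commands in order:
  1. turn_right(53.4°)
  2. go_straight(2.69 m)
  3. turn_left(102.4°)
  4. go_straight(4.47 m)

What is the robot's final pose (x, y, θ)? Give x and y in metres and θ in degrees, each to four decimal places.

set_pose: (x, y, θ) = (-15.7400, 17.0500, 146.3000°), ρ = 5.47
turn_right(53.4°): centre at ρ to the right, rotate −53.4° → (-18.1680, 21.3240, 92.9000°)
go_straight(2.69): x += 2.69·cos θ, y += 2.69·sin θ → (-18.3041, 24.0106, 92.9000°)
turn_left(102.4°): centre at ρ to the left, rotate +102.4° → (-25.2105, 29.0100, 195.3000°)
go_straight(4.47): x += 4.47·cos θ, y += 4.47·sin θ → (-29.5220, 27.8305, 195.3000°)

(-29.5220, 27.8305, 195.3000°)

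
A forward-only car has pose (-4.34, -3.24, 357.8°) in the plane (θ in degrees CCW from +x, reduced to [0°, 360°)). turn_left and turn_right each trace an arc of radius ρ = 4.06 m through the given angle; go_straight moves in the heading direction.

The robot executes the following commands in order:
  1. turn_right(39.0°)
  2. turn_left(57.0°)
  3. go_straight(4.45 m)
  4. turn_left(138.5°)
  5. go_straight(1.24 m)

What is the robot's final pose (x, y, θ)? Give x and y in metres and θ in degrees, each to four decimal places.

(5.7779, 4.2204, 154.3000°)

set_pose: (x, y, θ) = (-4.3400, -3.2400, 357.8000°), ρ = 4.06
turn_right(39.0°): centre at ρ to the right, rotate −39.0° → (-1.8216, -4.2422, 318.8000°)
turn_left(57.0°): centre at ρ to the left, rotate +57.0° → (1.9582, -5.0940, 375.8000° ≡ 15.8000°)
go_straight(4.45): x += 4.45·cos θ, y += 4.45·sin θ → (6.2400, -3.8824, 15.8000°)
turn_left(138.5°): centre at ρ to the left, rotate +138.5° → (6.8952, 3.6826, 154.3000°)
go_straight(1.24): x += 1.24·cos θ, y += 1.24·sin θ → (5.7779, 4.2204, 154.3000°)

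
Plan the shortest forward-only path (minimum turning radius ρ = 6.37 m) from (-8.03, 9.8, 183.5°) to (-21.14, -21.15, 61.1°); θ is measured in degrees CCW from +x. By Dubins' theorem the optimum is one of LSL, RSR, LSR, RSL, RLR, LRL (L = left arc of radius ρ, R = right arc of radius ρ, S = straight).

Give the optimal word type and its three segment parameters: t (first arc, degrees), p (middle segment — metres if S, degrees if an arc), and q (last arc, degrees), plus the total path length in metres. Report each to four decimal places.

LSL: t = 44.9371°, p = 28.7524 m, q = 192.6629°, L = 55.1682 m

Let ψ = atan2(Δy, Δx) = atan2(-30.95, -13.11) = -112.9569° be the start→goal bearing.
Normalize: d = |goal − start| / ρ = 33.612120/6.37 = 5.276628, α = (θ_start − ψ) mod 360° = 296.4569° = 5.174148 rad, β = (θ_goal − ψ) mod 360° = 174.0569° = 3.037865 rad.
Common terms: sin α = -0.895270, cos α = 0.445524, sin β = 0.103542, cos β = -0.994625, cos(α−β) = -0.535827, d² = 27.842802. Work in radians in the unit-radius frame; every candidate has L = ρ·(t + p + q).
LSL: p² = 2 + d² − 2cos(α−β) + 2d(sin α − sin β) = 20.373741; p = √p² = 4.513728; φ = atan2(cos β − cos α, d + sin α − sin β) = -0.324737 rad; t = (φ − α) mod 2π = 0.784300 rad, q = (β − φ) mod 2π = 3.362602 rad → L = 6.37·(0.784300 + 4.513728 + 3.362602) = 6.37·8.660630 = 55.168216 m
RSR: p² = 2 + d² − 2cos(α−β) + 2d(sin β − sin α) = 41.455170; p = √p² = 6.438569; φ = atan2(cos α − cos β, d − sin α + sin β) = 0.225584 rad; t = (α − φ) mod 2π = 4.948565 rad, q = (φ − β) mod 2π = 3.470904 rad → L = 6.37·(4.948565 + 6.438569 + 3.470904) = 6.37·14.858037 = 94.645697 m
LSR: p² = d² − 2 + 2cos(α−β) + 2d(sin α + sin β) = 16.415834; p = √p² = 4.051646; φ = atan2(−cos α − cos β, d + sin α + sin β) − atan2(−2, p) = 0.580363 rad; t = (φ − α) mod 2π = 1.689400 rad, q = (φ − β) mod 2π = 3.825683 rad → L = 6.37·(1.689400 + 4.051646 + 3.825683) = 6.37·9.566729 = 60.940063 m
RSL: p² = d² − 2 + 2cos(α−β) − 2d(sin α + sin β) = 33.126463; p = √p² = 5.755559; φ = atan2(cos α + cos β, d − sin α − sin β) − atan2(2, p) = -0.424677 rad; t = (α − φ) mod 2π = 5.598826 rad, q = (β − φ) mod 2π = 3.462543 rad → L = 6.37·(5.598826 + 5.755559 + 3.462543) = 6.37·14.816927 = 94.383828 m
RLR: c = (6 − d² + 2cos(α−β) + 2d(sin α − sin β))/8 = -4.181896, |c| > 1 → infeasible
LRL: c = (6 − d² + 2cos(α−β) − 2d(sin α − sin β))/8 = -1.546718, |c| > 1 → infeasible
Shortest: LSL with L = 55.168216 m ≈ 55.1682 m
Convert LSL to answer units (arcs ×180/π): t = 0.784300·180/π = 44.9371°, p = ρ·p = 6.37·4.513728 = 28.7524 m, q = 3.362602·180/π = 192.6629°, L = 55.1682 m.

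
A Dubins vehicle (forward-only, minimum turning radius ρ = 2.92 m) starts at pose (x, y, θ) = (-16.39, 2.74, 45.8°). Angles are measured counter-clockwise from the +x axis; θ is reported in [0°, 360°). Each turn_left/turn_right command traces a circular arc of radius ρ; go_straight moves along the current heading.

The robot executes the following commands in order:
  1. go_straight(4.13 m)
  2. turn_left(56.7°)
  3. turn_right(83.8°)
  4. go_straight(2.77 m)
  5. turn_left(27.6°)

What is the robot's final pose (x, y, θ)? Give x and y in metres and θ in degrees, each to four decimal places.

(-7.0401, 13.4030, 46.3000°)

set_pose: (x, y, θ) = (-16.3900, 2.7400, 45.8000°), ρ = 2.92
go_straight(4.13): x += 4.13·cos θ, y += 4.13·sin θ → (-13.5107, 5.7008, 45.8000°)
turn_left(56.7°): centre at ρ to the left, rotate +56.7° → (-12.7533, 8.3686, 102.5000°)
turn_right(83.8°): centre at ρ to the right, rotate −83.8° → (-10.8387, 11.7664, 18.7000°)
go_straight(2.77): x += 2.77·cos θ, y += 2.77·sin θ → (-8.2149, 12.6545, 18.7000°)
turn_left(27.6°): centre at ρ to the left, rotate +27.6° → (-7.0401, 13.4030, 46.3000°)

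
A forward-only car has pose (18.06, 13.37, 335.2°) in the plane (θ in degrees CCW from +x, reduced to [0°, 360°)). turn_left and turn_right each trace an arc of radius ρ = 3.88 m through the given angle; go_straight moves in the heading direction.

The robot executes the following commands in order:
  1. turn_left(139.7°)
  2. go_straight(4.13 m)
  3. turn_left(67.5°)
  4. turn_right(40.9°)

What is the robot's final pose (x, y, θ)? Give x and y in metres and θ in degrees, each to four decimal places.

(15.2083, 25.3549, 141.5000°)

set_pose: (x, y, θ) = (18.0600, 13.3700, 335.2000°), ρ = 3.88
turn_left(139.7°): centre at ρ to the left, rotate +139.7° → (23.2068, 18.5258, 474.9000° ≡ 114.9000°)
go_straight(4.13): x += 4.13·cos θ, y += 4.13·sin θ → (21.4679, 22.2719, 114.9000°)
turn_left(67.5°): centre at ρ to the left, rotate +67.5° → (17.7861, 24.5149, 182.4000°)
turn_right(40.9°): centre at ρ to the right, rotate −40.9° → (15.2083, 25.3549, 141.5000°)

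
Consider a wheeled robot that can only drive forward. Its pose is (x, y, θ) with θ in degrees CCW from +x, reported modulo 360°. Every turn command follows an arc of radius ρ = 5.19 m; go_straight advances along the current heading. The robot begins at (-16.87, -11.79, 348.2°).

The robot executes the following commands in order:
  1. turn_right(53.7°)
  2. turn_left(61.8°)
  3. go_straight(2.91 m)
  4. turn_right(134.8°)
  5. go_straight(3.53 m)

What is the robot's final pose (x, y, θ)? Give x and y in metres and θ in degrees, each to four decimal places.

(-5.4567, -29.3381, 221.5000°)

set_pose: (x, y, θ) = (-16.8700, -11.7900, 348.2000°), ρ = 5.19
turn_right(53.7°): centre at ρ to the right, rotate −53.7° → (-13.2086, -14.7181, 294.5000°)
turn_left(61.8°): centre at ρ to the left, rotate +61.8° → (-8.8209, -17.7450, 356.3000°)
go_straight(2.91): x += 2.91·cos θ, y += 2.91·sin θ → (-5.9169, -17.9328, 356.3000°)
turn_right(134.8°): centre at ρ to the right, rotate −134.8° → (-2.8128, -26.9990, 221.5000°)
go_straight(3.53): x += 3.53·cos θ, y += 3.53·sin θ → (-5.4567, -29.3381, 221.5000°)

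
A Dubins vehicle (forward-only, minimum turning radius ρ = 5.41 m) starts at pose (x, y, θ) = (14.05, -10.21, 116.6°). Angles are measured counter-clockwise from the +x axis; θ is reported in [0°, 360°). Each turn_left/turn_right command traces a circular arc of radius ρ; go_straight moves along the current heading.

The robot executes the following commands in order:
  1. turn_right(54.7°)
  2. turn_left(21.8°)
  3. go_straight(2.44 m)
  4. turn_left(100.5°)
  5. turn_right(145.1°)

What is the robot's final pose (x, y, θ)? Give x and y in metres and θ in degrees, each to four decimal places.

set_pose: (x, y, θ) = (14.0500, -10.2100, 116.6000°), ρ = 5.41
turn_right(54.7°): centre at ρ to the right, rotate −54.7° → (14.1151, -5.2394, 61.9000°)
turn_left(21.8°): centre at ρ to the left, rotate +21.8° → (14.7201, -3.2849, 83.7000°)
go_straight(2.44): x += 2.44·cos θ, y += 2.44·sin θ → (14.9878, -0.8597, 83.7000°)
turn_left(100.5°): centre at ρ to the left, rotate +100.5° → (9.2143, 5.1295, 184.2000°)
turn_right(145.1°): centre at ρ to the right, rotate −145.1° → (5.4061, 14.7233, 39.1000°)

(5.4061, 14.7233, 39.1000°)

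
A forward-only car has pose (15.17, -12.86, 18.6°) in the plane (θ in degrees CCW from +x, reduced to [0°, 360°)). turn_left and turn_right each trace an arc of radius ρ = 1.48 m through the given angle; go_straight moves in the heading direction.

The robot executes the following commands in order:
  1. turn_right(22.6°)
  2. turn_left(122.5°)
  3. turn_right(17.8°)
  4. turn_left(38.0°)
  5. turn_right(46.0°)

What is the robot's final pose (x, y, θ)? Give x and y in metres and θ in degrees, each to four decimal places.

set_pose: (x, y, θ) = (15.1700, -12.8600, 18.6000°), ρ = 1.48
turn_right(22.6°): centre at ρ to the right, rotate −22.6° → (15.7453, -12.7863, -4.0000° ≡ 356.0000°)
turn_left(122.5°): centre at ρ to the left, rotate +122.5° → (17.1492, -10.6037, 478.5000° ≡ 118.5000°)
turn_right(17.8°): centre at ρ to the right, rotate −17.8° → (16.9956, -10.1723, 100.7000°)
turn_left(38.0°): centre at ρ to the left, rotate +38.0° → (16.5181, -9.3352, 138.7000°)
turn_right(46.0°): centre at ρ to the right, rotate −46.0° → (16.0166, -8.2931, 92.7000°)

(16.0166, -8.2931, 92.7000°)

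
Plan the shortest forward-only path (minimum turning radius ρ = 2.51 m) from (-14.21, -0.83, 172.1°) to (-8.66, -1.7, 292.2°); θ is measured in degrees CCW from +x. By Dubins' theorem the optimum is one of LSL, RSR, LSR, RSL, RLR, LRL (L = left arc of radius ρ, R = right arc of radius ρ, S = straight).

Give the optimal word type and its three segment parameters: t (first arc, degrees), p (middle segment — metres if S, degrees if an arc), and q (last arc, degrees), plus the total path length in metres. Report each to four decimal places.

RSR: t = 228.3053°, p = 5.1798 m, q = 11.5947°, L = 15.6892 m

Let ψ = atan2(Δy, Δx) = atan2(-0.87, 5.55) = -8.9090° be the start→goal bearing.
Normalize: d = |goal − start| / ρ = 5.617775/2.51 = 2.238158, α = (θ_start − ψ) mod 360° = 181.0090° = 3.159203 rad, β = (θ_goal − ψ) mod 360° = 301.1090° = 5.255343 rad.
Common terms: sin α = -0.017609, cos α = -0.999845, sin β = -0.856186, cos β = 0.516668, cos(α−β) = -0.501511, d² = 5.009349. Work in radians in the unit-radius frame; every candidate has L = ρ·(t + p + q).
LSL: p² = 2 + d² − 2cos(α−β) + 2d(sin α − sin β) = 11.766103; p = √p² = 3.430175; φ = atan2(cos β − cos α, d + sin α − sin β) = 0.457949 rad; t = (φ − α) mod 2π = 3.581931 rad, q = (β − φ) mod 2π = 4.797394 rad → L = 2.51·(3.581931 + 3.430175 + 4.797394) = 2.51·11.809501 = 29.641848 m
RSR: p² = 2 + d² − 2cos(α−β) + 2d(sin β − sin α) = 4.258638; p = √p² = 2.063647; φ = atan2(cos α − cos β, d − sin α + sin β) = -0.825475 rad; t = (α − φ) mod 2π = 3.984678 rad, q = (φ − β) mod 2π = 0.202366 rad → L = 2.51·(3.984678 + 2.063647 + 0.202366) = 2.51·6.250692 = 15.689236 m
LSR: p² = d² − 2 + 2cos(α−β) + 2d(sin α + sin β) = -1.905056 < 0 → infeasible
RSL: p² = d² − 2 + 2cos(α−β) − 2d(sin α + sin β) = 5.917711; p = √p² = 2.432635; φ = atan2(cos α + cos β, d − sin α − sin β) − atan2(2, p) = -0.842139 rad; t = (α − φ) mod 2π = 4.001342 rad, q = (β − φ) mod 2π = 6.097483 rad → L = 2.51·(4.001342 + 2.432635 + 6.097483) = 2.51·12.531459 = 31.453963 m
RLR: c = (6 − d² + 2cos(α−β) + 2d(sin α − sin β))/8 = 0.467670; p = 2π − arccos c = 5.199042 rad; φ = atan2(cos α − cos β, d − sin α + sin β) = -0.825475 rad; t = (α − φ + p/2) mod 2π = 0.301014 rad, q = (α − β − t + p) mod 2π = 2.801887 rad → L = 2.51·(0.301014 + 5.199042 + 2.801887) = 2.51·8.301944 = 20.837879 m
LRL: c = (6 − d² + 2cos(α−β) − 2d(sin α − sin β))/8 = -0.470763; p = 2π − arccos c = 4.222234 rad; φ = atan2(cos β − cos α, d + sin α − sin β) = 0.457949 rad; t = (φ − α + p/2) mod 2π = 5.693048 rad, q = (β − α − t + p) mod 2π = 0.625326 rad → L = 2.51·(5.693048 + 4.222234 + 0.625326) = 2.51·10.540608 = 26.456926 m
Shortest: RSR with L = 15.689236 m ≈ 15.6892 m
Convert RSR to answer units (arcs ×180/π): t = 3.984678·180/π = 228.3053°, p = ρ·p = 2.51·2.063647 = 5.1798 m, q = 0.202366·180/π = 11.5947°, L = 15.6892 m.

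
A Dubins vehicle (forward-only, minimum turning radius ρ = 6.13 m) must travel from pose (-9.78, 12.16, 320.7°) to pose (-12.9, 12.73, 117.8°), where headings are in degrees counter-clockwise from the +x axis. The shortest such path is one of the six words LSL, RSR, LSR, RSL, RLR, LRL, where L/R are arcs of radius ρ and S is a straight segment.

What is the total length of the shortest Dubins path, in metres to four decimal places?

40.0842 m

Let ψ = atan2(Δy, Δx) = atan2(0.57, -3.12) = 169.6467° be the start→goal bearing.
Normalize: d = |goal − start| / ρ = 3.171640/6.13 = 0.517396, α = (θ_start − ψ) mod 360° = 151.0533° = 2.636378 rad, β = (θ_goal − ψ) mod 360° = 308.1533° = 5.378290 rad.
Common terms: sin α = 0.483995, cos α = -0.875070, sin β = -0.786360, cos β = 0.617768, cos(α−β) = -0.921185, d² = 0.267699. Work in radians in the unit-radius frame; every candidate has L = ρ·(t + p + q).
LSL: p² = 2 + d² − 2cos(α−β) + 2d(sin α − sin β) = 5.424625; p = √p² = 2.329082; φ = atan2(cos β − cos α, d + sin α − sin β) = 0.695743 rad; t = (φ − α) mod 2π = 4.342550 rad, q = (β − φ) mod 2π = 4.682547 rad → L = 6.13·(4.342550 + 2.329082 + 4.682547) = 6.13·11.354180 = 69.601123 m
RSR: p² = 2 + d² − 2cos(α−β) + 2d(sin β − sin α) = 2.795515; p = √p² = 1.671979; φ = atan2(cos α − cos β, d − sin α + sin β) = -2.037943 rad; t = (α − φ) mod 2π = 4.674320 rad, q = (φ − β) mod 2π = 5.150138 rad → L = 6.13·(4.674320 + 1.671979 + 5.150138) = 6.13·11.496438 = 70.473163 m
LSR: p² = d² − 2 + 2cos(α−β) + 2d(sin α + sin β) = -3.887557 < 0 → infeasible
RSL: p² = d² − 2 + 2cos(α−β) − 2d(sin α + sin β) = -3.261787 < 0 → infeasible
RLR: c = (6 − d² + 2cos(α−β) + 2d(sin α − sin β))/8 = 0.650561; p = 2π − arccos c = 5.420711 rad; φ = atan2(cos α − cos β, d − sin α + sin β) = -2.037943 rad; t = (α − φ + p/2) mod 2π = 1.101491 rad, q = (α − β − t + p) mod 2π = 1.577308 rad → L = 6.13·(1.101491 + 5.420711 + 1.577308) = 6.13·8.099511 = 49.650000 m
LRL: c = (6 − d² + 2cos(α−β) − 2d(sin α − sin β))/8 = 0.321922; p = 2π − arccos c = 5.040148 rad; φ = atan2(cos β − cos α, d + sin α − sin β) = 0.695743 rad; t = (φ − α + p/2) mod 2π = 0.579439 rad, q = (β − α − t + p) mod 2π = 0.919436 rad → L = 6.13·(0.579439 + 5.040148 + 0.919436) = 6.13·6.539022 = 40.084207 m
Shortest: LRL with L = 40.084207 m ≈ 40.0842 m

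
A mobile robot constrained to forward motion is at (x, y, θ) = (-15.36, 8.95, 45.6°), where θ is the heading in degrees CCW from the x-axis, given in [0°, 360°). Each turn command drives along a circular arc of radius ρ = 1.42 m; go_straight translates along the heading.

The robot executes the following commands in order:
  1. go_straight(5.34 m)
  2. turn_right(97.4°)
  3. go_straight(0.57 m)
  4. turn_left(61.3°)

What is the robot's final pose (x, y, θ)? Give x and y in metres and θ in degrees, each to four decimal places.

set_pose: (x, y, θ) = (-15.3600, 8.9500, 45.6000°), ρ = 1.42
go_straight(5.34): x += 5.34·cos θ, y += 5.34·sin θ → (-11.6238, 12.7653, 45.6000°)
turn_right(97.4°): centre at ρ to the right, rotate −97.4° → (-9.4933, 12.6499, -51.8000° ≡ 308.2000°)
go_straight(0.57): x += 0.57·cos θ, y += 0.57·sin θ → (-9.1408, 12.2020, 308.2000°)
turn_left(61.3°): centre at ρ to the left, rotate +61.3° → (-7.7906, 11.6796, 369.5000° ≡ 9.5000°)

(-7.7906, 11.6796, 9.5000°)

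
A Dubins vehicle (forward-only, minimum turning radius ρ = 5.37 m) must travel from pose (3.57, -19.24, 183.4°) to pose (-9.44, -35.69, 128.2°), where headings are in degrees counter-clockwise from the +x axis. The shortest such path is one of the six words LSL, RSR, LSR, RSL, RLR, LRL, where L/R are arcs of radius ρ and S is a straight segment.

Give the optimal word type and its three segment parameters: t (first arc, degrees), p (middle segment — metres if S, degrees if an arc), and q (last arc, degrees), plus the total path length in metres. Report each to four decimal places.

LSR: t = 100.8453°, p = 5.2884 m, q = 156.0453°, L = 29.3652 m

Let ψ = atan2(Δy, Δx) = atan2(-16.45, -13.01) = -128.3398° be the start→goal bearing.
Normalize: d = |goal − start| / ρ = 20.972902/5.37 = 3.905568, α = (θ_start − ψ) mod 360° = 311.7398° = 5.440886 rad, β = (θ_goal − ψ) mod 360° = 256.5398° = 4.477465 rad.
Common terms: sin α = -0.746176, cos α = 0.665749, sin β = -0.972532, cos β = -0.232770, cos(α−β) = 0.570714, d² = 15.253463. Work in radians in the unit-radius frame; every candidate has L = ρ·(t + p + q).
LSL: p² = 2 + d² − 2cos(α−β) + 2d(sin α − sin β) = 17.880136; p = √p² = 4.228491; φ = atan2(cos β − cos α, d + sin α − sin β) = -0.214124 rad; t = (φ − α) mod 2π = 0.628175 rad, q = (β − φ) mod 2π = 4.691589 rad → L = 5.37·(0.628175 + 4.228491 + 4.691589) = 5.37·9.548255 = 51.274127 m
RSR: p² = 2 + d² − 2cos(α−β) + 2d(sin β − sin α) = 14.343937; p = √p² = 3.787339; φ = atan2(cos α − cos β, d − sin α + sin β) = 0.239527 rad; t = (α − φ) mod 2π = 5.201360 rad, q = (φ − β) mod 2π = 2.045247 rad → L = 5.37·(5.201360 + 3.787339 + 2.045247) = 5.37·11.033946 = 59.252290 m
LSR: p² = d² − 2 + 2cos(α−β) + 2d(sin α + sin β) = 0.969831; p = √p² = 0.984800; φ = atan2(−cos α − cos β, d + sin α + sin β) − atan2(−2, p) = 0.917784 rad; t = (φ − α) mod 2π = 1.760083 rad, q = (φ − β) mod 2π = 2.723505 rad → L = 5.37·(1.760083 + 0.984800 + 2.723505) = 5.37·5.468387 = 29.365240 m
RSL: p² = d² − 2 + 2cos(α−β) − 2d(sin α + sin β) = 27.819950; p = √p² = 5.274462; φ = atan2(cos α + cos β, d − sin α − sin β) − atan2(2, p) = -0.285603 rad; t = (α − φ) mod 2π = 5.726489 rad, q = (β − φ) mod 2π = 4.763067 rad → L = 5.37·(5.726489 + 5.274462 + 4.763067) = 5.37·15.764018 = 84.652778 m
RLR: c = (6 − d² + 2cos(α−β) + 2d(sin α − sin β))/8 = -0.792992; p = 2π − arccos c = 3.796684 rad; φ = atan2(cos α − cos β, d − sin α + sin β) = 0.239527 rad; t = (α − φ + p/2) mod 2π = 0.816517 rad, q = (α − β − t + p) mod 2π = 3.943590 rad → L = 5.37·(0.816517 + 3.796684 + 3.943590) = 5.37·8.556790 = 45.949964 m
LRL: c = (6 − d² + 2cos(α−β) − 2d(sin α − sin β))/8 = -1.235017, |c| > 1 → infeasible
Shortest: LSR with L = 29.365240 m ≈ 29.3652 m
Convert LSR to answer units (arcs ×180/π): t = 1.760083·180/π = 100.8453°, p = ρ·p = 5.37·0.984800 = 5.2884 m, q = 2.723505·180/π = 156.0453°, L = 29.3652 m.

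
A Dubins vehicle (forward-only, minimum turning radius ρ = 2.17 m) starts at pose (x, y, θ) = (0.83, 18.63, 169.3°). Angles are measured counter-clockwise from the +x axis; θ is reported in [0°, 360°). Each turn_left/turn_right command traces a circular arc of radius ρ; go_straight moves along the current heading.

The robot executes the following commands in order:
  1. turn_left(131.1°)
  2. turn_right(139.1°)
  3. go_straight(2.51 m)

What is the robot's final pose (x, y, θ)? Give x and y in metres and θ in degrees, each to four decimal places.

set_pose: (x, y, θ) = (0.8300, 18.6300, 169.3000°), ρ = 2.17
turn_left(131.1°): centre at ρ to the left, rotate +131.1° → (-1.4446, 15.3996, 300.4000°)
turn_right(139.1°): centre at ρ to the right, rotate −139.1° → (-4.0119, 12.2461, 161.3000°)
go_straight(2.51): x += 2.51·cos θ, y += 2.51·sin θ → (-6.3894, 13.0508, 161.3000°)

(-6.3894, 13.0508, 161.3000°)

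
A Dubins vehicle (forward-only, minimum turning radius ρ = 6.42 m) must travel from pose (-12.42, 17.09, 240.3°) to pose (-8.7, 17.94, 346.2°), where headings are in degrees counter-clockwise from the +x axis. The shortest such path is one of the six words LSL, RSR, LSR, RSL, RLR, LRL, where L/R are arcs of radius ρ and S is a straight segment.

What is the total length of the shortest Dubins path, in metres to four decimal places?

41.6378 m

Let ψ = atan2(Δy, Δx) = atan2(0.85, 3.72) = 12.8708° be the start→goal bearing.
Normalize: d = |goal − start| / ρ = 3.815875/6.42 = 0.594373, α = (θ_start − ψ) mod 360° = 227.4292° = 3.969388 rad, β = (θ_goal − ψ) mod 360° = 333.3292° = 5.817692 rad.
Common terms: sin α = -0.736442, cos α = -0.676501, sin β = -0.448864, cos β = 0.893600, cos(α−β) = -0.273959, d² = 0.353279. Work in radians in the unit-radius frame; every candidate has L = ρ·(t + p + q).
LSL: p² = 2 + d² − 2cos(α−β) + 2d(sin α − sin β) = 2.559341; p = √p² = 1.599794; φ = atan2(cos β − cos α, d + sin α − sin β) = 1.377829 rad; t = (φ − α) mod 2π = 3.691627 rad, q = (β − φ) mod 2π = 4.439862 rad → L = 6.42·(3.691627 + 1.599794 + 4.439862) = 6.42·9.731283 = 62.474837 m
RSR: p² = 2 + d² − 2cos(α−β) + 2d(sin β − sin α) = 3.243055; p = √p² = 1.800848; φ = atan2(cos α − cos β, d − sin α + sin β) = -1.059003 rad; t = (α − φ) mod 2π = 5.028391 rad, q = (φ − β) mod 2π = 5.689676 rad → L = 6.42·(5.028391 + 1.800848 + 5.689676) = 6.42·12.518915 = 80.371436 m
LSR: p² = d² − 2 + 2cos(α−β) + 2d(sin α + sin β) = -3.603667 < 0 → infeasible
RSL: p² = d² − 2 + 2cos(α−β) − 2d(sin α + sin β) = -0.785612 < 0 → infeasible
RLR: c = (6 − d² + 2cos(α−β) + 2d(sin α − sin β))/8 = 0.594618; p = 2π − arccos c = 5.349180 rad; φ = atan2(cos α − cos β, d − sin α + sin β) = -1.059003 rad; t = (α − φ + p/2) mod 2π = 1.419795 rad, q = (α − β − t + p) mod 2π = 2.081081 rad → L = 6.42·(1.419795 + 5.349180 + 2.081081) = 6.42·8.850056 = 56.817357 m
LRL: c = (6 − d² + 2cos(α−β) − 2d(sin α − sin β))/8 = 0.680082; p = 2π − arccos c = 5.460264 rad; φ = atan2(cos β − cos α, d + sin α − sin β) = 1.377829 rad; t = (φ − α + p/2) mod 2π = 0.138573 rad, q = (β − α − t + p) mod 2π = 0.886809 rad → L = 6.42·(0.138573 + 5.460264 + 0.886809) = 6.42·6.485646 = 41.637850 m
Shortest: LRL with L = 41.637850 m ≈ 41.6378 m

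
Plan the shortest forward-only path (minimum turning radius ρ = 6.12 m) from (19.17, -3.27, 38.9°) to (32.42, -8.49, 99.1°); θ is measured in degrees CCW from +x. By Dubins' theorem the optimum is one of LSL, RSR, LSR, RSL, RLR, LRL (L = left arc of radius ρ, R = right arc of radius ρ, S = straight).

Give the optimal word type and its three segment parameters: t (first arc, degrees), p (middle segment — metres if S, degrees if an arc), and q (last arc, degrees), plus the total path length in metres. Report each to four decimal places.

Let ψ = atan2(Δy, Δx) = atan2(-5.22, 13.25) = -21.5026° be the start→goal bearing.
Normalize: d = |goal − start| / ρ = 14.241169/6.12 = 2.326988, α = (θ_start − ψ) mod 360° = 60.4026° = 1.054224 rad, β = (θ_goal − ψ) mod 360° = 120.6026° = 2.104912 rad.
Common terms: sin α = 0.869517, cos α = 0.493903, sin β = 0.860719, cos β = -0.509080, cos(α−β) = 0.496974, d² = 5.414875. Work in radians in the unit-radius frame; every candidate has L = ρ·(t + p + q).
LSL: p² = 2 + d² − 2cos(α−β) + 2d(sin α − sin β) = 6.461872; p = √p² = 2.542021; φ = atan2(cos β − cos α, d + sin α − sin β) = -0.405590 rad; t = (φ − α) mod 2π = 4.823371 rad, q = (β − φ) mod 2π = 2.510502 rad → L = 6.12·(4.823371 + 2.542021 + 2.510502) = 6.12·9.875895 = 60.440476 m
RSR: p² = 2 + d² − 2cos(α−β) + 2d(sin β − sin α) = 6.379982; p = √p² = 2.525863; φ = atan2(cos α − cos β, d − sin α + sin β) = 0.408339 rad; t = (α − φ) mod 2π = 0.645885 rad, q = (φ − β) mod 2π = 4.586612 rad → L = 6.12·(0.645885 + 2.525863 + 4.586612) = 6.12·7.758360 = 47.481162 m
LSR: p² = d² − 2 + 2cos(α−β) + 2d(sin α + sin β) = 12.461303; p = √p² = 3.530057; φ = atan2(−cos α − cos β, d + sin α + sin β) − atan2(−2, p) = 0.519211 rad; t = (φ − α) mod 2π = 5.748173 rad, q = (φ − β) mod 2π = 4.697485 rad → L = 6.12·(5.748173 + 3.530057 + 4.697485) = 6.12·13.975715 = 85.531374 m
RSL: p² = d² − 2 + 2cos(α−β) − 2d(sin α + sin β) = -3.643657 < 0 → infeasible
RLR: c = (6 − d² + 2cos(α−β) + 2d(sin α − sin β))/8 = 0.202502; p = 2π − arccos c = 4.916301 rad; φ = atan2(cos α − cos β, d − sin α + sin β) = 0.408339 rad; t = (α − φ + p/2) mod 2π = 3.104036 rad, q = (α − β − t + p) mod 2π = 0.761578 rad → L = 6.12·(3.104036 + 4.916301 + 0.761578) = 6.12·8.781915 = 53.745317 m
LRL: c = (6 − d² + 2cos(α−β) − 2d(sin α − sin β))/8 = 0.192266; p = 2π − arccos c = 4.905860 rad; φ = atan2(cos β − cos α, d + sin α − sin β) = -0.405590 rad; t = (φ − α + p/2) mod 2π = 0.993116 rad, q = (β − α − t + p) mod 2π = 4.963432 rad → L = 6.12·(0.993116 + 4.905860 + 4.963432) = 6.12·10.862408 = 66.477934 m
Shortest: RSR with L = 47.481162 m ≈ 47.4812 m
Convert RSR to answer units (arcs ×180/π): t = 0.645885·180/π = 37.0065°, p = ρ·p = 6.12·2.525863 = 15.4583 m, q = 4.586612·180/π = 262.7935°, L = 47.4812 m.

RSR: t = 37.0065°, p = 15.4583 m, q = 262.7935°, L = 47.4812 m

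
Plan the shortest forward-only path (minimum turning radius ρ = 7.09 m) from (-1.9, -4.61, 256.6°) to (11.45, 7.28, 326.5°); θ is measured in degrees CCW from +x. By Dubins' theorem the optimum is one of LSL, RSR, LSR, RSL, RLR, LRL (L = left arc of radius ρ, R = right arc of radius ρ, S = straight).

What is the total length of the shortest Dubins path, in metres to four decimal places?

52.7972 m

Let ψ = atan2(Δy, Δx) = atan2(11.89, 13.35) = 41.6894° be the start→goal bearing.
Normalize: d = |goal − start| / ρ = 17.877209/7.09 = 2.521468, α = (θ_start − ψ) mod 360° = 214.9106° = 3.750897 rad, β = (θ_goal − ψ) mod 360° = 284.8106° = 4.970882 rad.
Common terms: sin α = -0.572297, cos α = -0.820046, sin β = -0.966776, cos β = 0.255624, cos(α−β) = 0.343660, d² = 6.357801. Work in radians in the unit-radius frame; every candidate has L = ρ·(t + p + q).
LSL: p² = 2 + d² − 2cos(α−β) + 2d(sin α − sin β) = 9.659815; p = √p² = 3.108024; φ = atan2(cos β − cos α, d + sin α − sin β) = 0.353405 rad; t = (φ − α) mod 2π = 2.885694 rad, q = (β − φ) mod 2π = 4.617477 rad → L = 7.09·(2.885694 + 3.108024 + 4.617477) = 7.09·10.611195 = 75.233371 m
RSR: p² = 2 + d² − 2cos(α−β) + 2d(sin β − sin α) = 5.681149; p = √p² = 2.383516; φ = atan2(cos α − cos β, d − sin α + sin β) = -0.468217 rad; t = (α − φ) mod 2π = 4.219114 rad, q = (φ − β) mod 2π = 0.844086 rad → L = 7.09·(4.219114 + 2.383516 + 0.844086) = 7.09·7.446716 = 52.797218 m
LSR: p² = d² − 2 + 2cos(α−β) + 2d(sin α + sin β) = -2.716328 < 0 → infeasible
RSL: p² = d² − 2 + 2cos(α−β) − 2d(sin α + sin β) = 12.806570; p = √p² = 3.578627; φ = atan2(cos α + cos β, d − sin α − sin β) − atan2(2, p) = -0.647747 rad; t = (α − φ) mod 2π = 4.398644 rad, q = (β − φ) mod 2π = 5.618629 rad → L = 7.09·(4.398644 + 3.578627 + 5.618629) = 7.09·13.595900 = 96.394933 m
RLR: c = (6 − d² + 2cos(α−β) + 2d(sin α − sin β))/8 = 0.289856; p = 2π − arccos c = 5.006466 rad; φ = atan2(cos α − cos β, d − sin α + sin β) = -0.468217 rad; t = (α − φ + p/2) mod 2π = 0.439161 rad, q = (α − β − t + p) mod 2π = 3.347319 rad → L = 7.09·(0.439161 + 5.006466 + 3.347319) = 7.09·8.792946 = 62.341990 m
LRL: c = (6 − d² + 2cos(α−β) − 2d(sin α − sin β))/8 = -0.207477; p = 2π − arccos c = 4.503394 rad; φ = atan2(cos β − cos α, d + sin α − sin β) = 0.353405 rad; t = (φ − α + p/2) mod 2π = 5.137391 rad, q = (β − α − t + p) mod 2π = 0.585989 rad → L = 7.09·(5.137391 + 4.503394 + 0.585989) = 7.09·10.226773 = 72.507821 m
Shortest: RSR with L = 52.797218 m ≈ 52.7972 m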